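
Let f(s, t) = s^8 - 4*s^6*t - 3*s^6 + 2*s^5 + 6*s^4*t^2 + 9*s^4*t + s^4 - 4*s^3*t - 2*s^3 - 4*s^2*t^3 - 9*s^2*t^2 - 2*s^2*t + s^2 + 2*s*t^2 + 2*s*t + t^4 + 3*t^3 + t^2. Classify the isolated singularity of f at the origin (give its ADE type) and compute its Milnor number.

Type A_2, Milnor number mu = 2.

The Hessian of f at 0 has rank 1. Corank 1: A-series; mu = 2 gives A_2.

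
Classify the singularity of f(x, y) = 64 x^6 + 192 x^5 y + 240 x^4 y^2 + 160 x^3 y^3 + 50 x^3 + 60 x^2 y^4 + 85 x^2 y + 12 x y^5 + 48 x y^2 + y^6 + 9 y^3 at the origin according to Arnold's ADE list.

D7

The Hessian of f at 0 is [[0, 0], [0, 0]] with rank 0, so corank 2. A Groebner basis of the Jacobian ideal J(f) in C{x,y} is {-15625*x*y/12 + y^5 - 3125*y^2/4, x*y^2 + 3*y^3/5, x^2 + 11*x*y/10 + 3*y^2/10}; counting standard monomials gives mu = 7. Corank 2; j^3 = (2*x + y)*(5*x + 3*y)^2 has shape L^2 M (L != M), so D-series; mu = 7 gives D_7.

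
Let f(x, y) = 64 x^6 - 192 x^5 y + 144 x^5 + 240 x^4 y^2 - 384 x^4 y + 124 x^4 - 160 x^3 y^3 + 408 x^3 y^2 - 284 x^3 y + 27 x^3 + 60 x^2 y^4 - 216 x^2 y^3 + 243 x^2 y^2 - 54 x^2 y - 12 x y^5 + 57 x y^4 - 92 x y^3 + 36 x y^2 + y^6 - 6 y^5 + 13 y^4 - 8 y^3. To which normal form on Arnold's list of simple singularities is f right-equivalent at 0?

The Hessian of f at 0 has rank 0. Corank 2; j^3 = (3*x - 2*y)^3 is a perfect cube, so E-series; the 4-jet and mu = 6 give E_6.

E_6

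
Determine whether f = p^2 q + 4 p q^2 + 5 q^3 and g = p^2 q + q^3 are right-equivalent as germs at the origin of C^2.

Yes.

The Hessian of f at 0 is [[0, 0], [0, 0]] with rank 0, so corank 2. A Groebner basis of the Jacobian ideal J(f) in C{p,q} is {q^3, p^2 - q^2, p*q + 2*q^2}; counting standard monomials gives mu = 4. Corank 2; j^3 = q*(p^2 + 4*p*q + 5*q^2) splits into three distinct lines over C (the quadratic factor has nonzero discriminant), so D_4. The Hessian of g at 0 is [[0, 0], [0, 0]] with rank 0, so corank 2. A Groebner basis of the Jacobian ideal J(g) in C{p,q} is {q^3, p^2 + 3*q^2, p*q}; counting standard monomials gives mu = 4. Corank 2; j^3 = q*(p^2 + q^2) splits into three distinct lines over C (the quadratic factor has nonzero discriminant), so D_4. Both have type D_4, hence right-equivalent.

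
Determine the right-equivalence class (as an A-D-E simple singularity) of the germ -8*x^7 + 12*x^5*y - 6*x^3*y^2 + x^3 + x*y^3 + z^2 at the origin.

E7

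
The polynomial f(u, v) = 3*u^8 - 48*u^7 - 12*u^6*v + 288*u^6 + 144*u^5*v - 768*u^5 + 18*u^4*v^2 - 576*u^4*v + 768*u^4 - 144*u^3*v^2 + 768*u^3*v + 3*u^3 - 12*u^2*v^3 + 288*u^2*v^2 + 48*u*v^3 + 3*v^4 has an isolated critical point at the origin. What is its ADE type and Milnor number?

The Hessian of f at 0 is [[0, 0], [0, 0]] with rank 0, so corank 2. A Groebner basis of the Jacobian ideal J(f) in C{u,v} is {v^4, u*v^2 + v^3/12, u^2}; counting standard monomials gives mu = 6. Corank 2; j^3 = 3*u^3 is a perfect cube, so E-series; the 4-jet and mu = 6 give E_6.

Type E6, Milnor number mu = 6.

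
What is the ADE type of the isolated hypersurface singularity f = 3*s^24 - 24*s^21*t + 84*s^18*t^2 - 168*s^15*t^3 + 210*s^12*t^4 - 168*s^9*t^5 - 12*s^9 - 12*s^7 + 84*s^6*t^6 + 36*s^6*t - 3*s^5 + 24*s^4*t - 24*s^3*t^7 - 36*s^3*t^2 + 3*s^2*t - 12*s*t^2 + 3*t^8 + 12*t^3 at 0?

D9

The Hessian of f at 0 is [[0, 0], [0, 0]] with rank 0, so corank 2. A Groebner basis of the Jacobian ideal J(f) in C{s,t} is {s^2*t^2 - s^2*t/256 - s^2/8 + s*t^2/64 + 3*s*t/4 - t^3/64 - t^2, -s^2*t/256 - s^2/8 + s*t^3 + s*t^2/64 + 5*s*t/8 - t^3/64 - 3*t^2/4, -3*s^2*t/1024 - 3*s^2/32 + 3*s*t^2/256 + 7*s*t/16 + t^4 - 3*t^3/256 - t^2/2, s^3 - 6*s^2*t + 12*s*t^2 - 8*t^3}; counting standard monomials gives mu = 9. Corank 2; j^3 = 3*t*(s - 2*t)^2 has shape L^2 M (L != M), so D-series; mu = 9 gives D_9.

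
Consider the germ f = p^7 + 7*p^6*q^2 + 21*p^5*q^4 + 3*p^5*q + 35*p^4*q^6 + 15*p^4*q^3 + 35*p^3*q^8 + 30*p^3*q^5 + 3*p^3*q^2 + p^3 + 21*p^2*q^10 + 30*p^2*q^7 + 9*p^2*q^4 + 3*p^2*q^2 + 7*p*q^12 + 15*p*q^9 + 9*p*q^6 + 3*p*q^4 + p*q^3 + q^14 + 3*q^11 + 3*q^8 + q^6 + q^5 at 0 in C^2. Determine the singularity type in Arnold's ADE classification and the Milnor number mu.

Type E_{7}, Milnor number mu = 7.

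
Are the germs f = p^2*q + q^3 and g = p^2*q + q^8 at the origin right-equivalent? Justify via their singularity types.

No.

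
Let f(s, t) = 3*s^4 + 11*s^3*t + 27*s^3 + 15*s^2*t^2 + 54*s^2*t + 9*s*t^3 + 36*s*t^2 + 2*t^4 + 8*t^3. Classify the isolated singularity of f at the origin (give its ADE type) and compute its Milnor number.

The Hessian of f at 0 has rank 0. Corank 2; j^3 = (3*s + 2*t)^3 is a perfect cube, so E-series; the 4-jet and mu = 7 give E_7.

Type E_{7}, Milnor number mu = 7.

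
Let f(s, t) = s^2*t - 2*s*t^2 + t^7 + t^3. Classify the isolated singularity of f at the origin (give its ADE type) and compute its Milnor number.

Type D_{8}, Milnor number mu = 8.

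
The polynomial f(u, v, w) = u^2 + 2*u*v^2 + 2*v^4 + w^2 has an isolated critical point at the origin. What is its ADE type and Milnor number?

Type A_{3}, Milnor number mu = 3.

The Hessian of f at 0 is [[2, 0, 0], [0, 0, 0], [0, 0, 2]] with rank 2, so corank 1. A Groebner basis of the Jacobian ideal J(f) in C{u,v,w} is {u^2, u*v, u + v^2, w}; counting standard monomials gives mu = 3. Corank 1: A-series; mu = 3 gives A_3.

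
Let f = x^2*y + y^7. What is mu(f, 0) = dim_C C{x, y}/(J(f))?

8

The Hessian of f at 0 has rank 0. Corank 2; j^3 = x^2*y has shape L^2 M (L != M), so D-series; mu = 8 gives D_8.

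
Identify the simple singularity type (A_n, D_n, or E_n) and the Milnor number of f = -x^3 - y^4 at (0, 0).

Type E_6, Milnor number mu = 6.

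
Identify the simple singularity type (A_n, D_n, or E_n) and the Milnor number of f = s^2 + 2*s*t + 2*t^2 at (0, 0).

The Hessian of f at 0 has rank 2. Corank 0: nondegenerate Morse point, so A_1.

Type A_{1}, Milnor number mu = 1.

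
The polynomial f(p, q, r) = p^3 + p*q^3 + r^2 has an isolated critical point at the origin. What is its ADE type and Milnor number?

The Hessian of f at 0 has rank 1. Corank 2; j^3 = p^3 is a perfect cube, so E-series; the 4-jet and mu = 7 give E_7.

Type E7, Milnor number mu = 7.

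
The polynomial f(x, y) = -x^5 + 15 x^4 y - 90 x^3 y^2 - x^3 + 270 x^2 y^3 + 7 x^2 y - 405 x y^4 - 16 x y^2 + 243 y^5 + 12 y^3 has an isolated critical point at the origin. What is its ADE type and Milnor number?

The Hessian of f at 0 has rank 0. Corank 2; j^3 = -(x - 3*y)*(x - 2*y)^2 has shape L^2 M (L != M), so D-series; mu = 6 gives D_6.

Type D_6, Milnor number mu = 6.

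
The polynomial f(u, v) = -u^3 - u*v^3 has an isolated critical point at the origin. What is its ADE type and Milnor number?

The Hessian of f at 0 is [[0, 0], [0, 0]] with rank 0, so corank 2. A Groebner basis of the Jacobian ideal J(f) in C{u,v} is {u^3, u*v^2, 3*u^2 + v^3}; counting standard monomials gives mu = 7. Corank 2; j^3 = -u^3 is a perfect cube, so E-series; the 4-jet and mu = 7 give E_7.

Type E_{7}, Milnor number mu = 7.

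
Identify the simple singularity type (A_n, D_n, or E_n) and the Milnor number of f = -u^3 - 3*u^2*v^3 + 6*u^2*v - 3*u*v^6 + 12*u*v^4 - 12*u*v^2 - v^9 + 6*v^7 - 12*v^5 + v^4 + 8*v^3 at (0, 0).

Type E6, Milnor number mu = 6.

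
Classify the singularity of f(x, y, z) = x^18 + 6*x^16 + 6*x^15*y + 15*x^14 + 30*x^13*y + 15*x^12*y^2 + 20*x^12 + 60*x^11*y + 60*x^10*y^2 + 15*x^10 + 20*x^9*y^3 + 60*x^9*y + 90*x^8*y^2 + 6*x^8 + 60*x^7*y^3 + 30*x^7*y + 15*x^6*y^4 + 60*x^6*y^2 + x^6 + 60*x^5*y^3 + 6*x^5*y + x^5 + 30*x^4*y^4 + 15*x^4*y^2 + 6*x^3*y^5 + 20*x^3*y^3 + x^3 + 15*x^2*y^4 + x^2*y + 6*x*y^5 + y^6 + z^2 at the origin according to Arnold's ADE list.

The Hessian of f at 0 has rank 1. Corank 2; j^3 = x^2*(x + y) has shape L^2 M (L != M), so D-series; mu = 7 gives D_7.

D_7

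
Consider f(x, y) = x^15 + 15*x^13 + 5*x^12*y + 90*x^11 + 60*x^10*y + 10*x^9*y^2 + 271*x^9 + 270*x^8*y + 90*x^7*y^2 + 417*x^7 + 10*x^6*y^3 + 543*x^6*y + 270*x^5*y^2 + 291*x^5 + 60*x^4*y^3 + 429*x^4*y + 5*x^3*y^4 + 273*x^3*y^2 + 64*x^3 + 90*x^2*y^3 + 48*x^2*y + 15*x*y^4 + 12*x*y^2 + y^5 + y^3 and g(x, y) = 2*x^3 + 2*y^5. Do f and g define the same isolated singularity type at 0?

Yes.

The Hessian of f at 0 is [[0, 0], [0, 0]] with rank 0, so corank 2. A Groebner basis of the Jacobian ideal J(f) in C{x,y} is {-1664*x^2 + x*y^3 - 832*x*y - 104*y^2, 6144*x^2 + 3072*x*y + y^4 + 384*y^2, x^3 - 3*x*y^2/16 - y^3/32, x^2*y + x*y^2/2 + y^3/16}; counting standard monomials gives mu = 8. Corank 2; j^3 = (4*x + y)^3 is a perfect cube, so E-series; the 5-jet and mu = 8 give E_8. The Hessian of g at 0 is [[0, 0], [0, 0]] with rank 0, so corank 2. A Groebner basis of the Jacobian ideal J(g) in C{x,y} is {y^4, x^2}; counting standard monomials gives mu = 8. Corank 2; j^3 = 2*x^3 is a perfect cube, so E-series; the 5-jet and mu = 8 give E_8. Both have type E_8, hence right-equivalent.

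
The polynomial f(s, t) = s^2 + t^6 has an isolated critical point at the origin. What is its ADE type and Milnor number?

The Hessian of f at 0 has rank 1. Corank 1: A-series; mu = 5 gives A_5.

Type A_{5}, Milnor number mu = 5.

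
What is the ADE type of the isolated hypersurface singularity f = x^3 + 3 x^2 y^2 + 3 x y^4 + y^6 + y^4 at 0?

E_{6}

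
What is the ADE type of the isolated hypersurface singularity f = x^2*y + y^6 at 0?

The Hessian of f at 0 has rank 0. Corank 2; j^3 = x^2*y has shape L^2 M (L != M), so D-series; mu = 7 gives D_7.

D7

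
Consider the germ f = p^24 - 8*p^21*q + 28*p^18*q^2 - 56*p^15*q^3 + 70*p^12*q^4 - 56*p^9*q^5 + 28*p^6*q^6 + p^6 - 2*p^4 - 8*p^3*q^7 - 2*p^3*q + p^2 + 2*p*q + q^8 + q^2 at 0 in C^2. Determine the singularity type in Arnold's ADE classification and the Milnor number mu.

Type A_{7}, Milnor number mu = 7.

The Hessian of f at 0 has rank 1. Corank 1: A-series; mu = 7 gives A_7.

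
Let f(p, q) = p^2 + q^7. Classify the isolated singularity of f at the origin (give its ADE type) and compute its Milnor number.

Type A6, Milnor number mu = 6.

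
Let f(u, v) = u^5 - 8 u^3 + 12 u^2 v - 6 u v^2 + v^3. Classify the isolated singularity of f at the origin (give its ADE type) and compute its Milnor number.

Type E_8, Milnor number mu = 8.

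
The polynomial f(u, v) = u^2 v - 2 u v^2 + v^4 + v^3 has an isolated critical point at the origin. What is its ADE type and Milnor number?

Type D_5, Milnor number mu = 5.

The Hessian of f at 0 is [[0, 0], [0, 0]] with rank 0, so corank 2. A Groebner basis of the Jacobian ideal J(f) in C{u,v} is {u^3 + u^2/4 - v^2/4, u^2/4 + v^3 - v^2/4, u*v - v^2}; counting standard monomials gives mu = 5. Corank 2; j^3 = v*(u - v)^2 has shape L^2 M (L != M), so D-series; mu = 5 gives D_5.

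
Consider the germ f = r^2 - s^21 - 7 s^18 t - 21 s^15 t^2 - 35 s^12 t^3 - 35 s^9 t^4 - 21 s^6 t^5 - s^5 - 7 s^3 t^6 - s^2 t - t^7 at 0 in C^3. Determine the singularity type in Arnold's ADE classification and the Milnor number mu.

Type D8, Milnor number mu = 8.

The Hessian of f at 0 has rank 1. Corank 2; j^3 = -s^2*t has shape L^2 M (L != M), so D-series; mu = 8 gives D_8.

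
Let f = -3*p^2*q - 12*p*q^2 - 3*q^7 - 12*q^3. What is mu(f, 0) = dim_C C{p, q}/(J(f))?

The Hessian of f at 0 is [[0, 0], [0, 0]] with rank 0, so corank 2. A Groebner basis of the Jacobian ideal J(f) in C{p,q} is {p^2/7 + q^6 - 4*q^2/7, p^3 + 8*q^3, p*q + 2*q^2}; counting standard monomials gives mu = 8. Corank 2; j^3 = -3*q*(p + 2*q)^2 has shape L^2 M (L != M), so D-series; mu = 8 gives D_8.

8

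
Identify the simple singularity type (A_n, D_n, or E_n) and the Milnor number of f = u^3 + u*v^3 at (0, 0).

Type E7, Milnor number mu = 7.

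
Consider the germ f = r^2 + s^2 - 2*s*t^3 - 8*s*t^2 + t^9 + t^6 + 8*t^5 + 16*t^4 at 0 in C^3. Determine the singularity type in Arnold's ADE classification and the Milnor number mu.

The Hessian of f at 0 is [[2, 0, 0], [0, 0, 0], [0, 0, 2]] with rank 2, so corank 1. A Groebner basis of the Jacobian ideal J(f) in C{s,t,r} is {s^2*t^2 - 8*s^2*t + 48*s^2 - 256*s*t^2 + 256*s*t - 1024*s + 4096*t^2, s^3 - 48*s^2*t + 320*s^2 - 1792*s*t^2 + 2048*s*t - 8192*s + 32768*t^2, -s + t^3 + 4*t^2, r}; counting standard monomials gives mu = 8. Corank 1: A-series; mu = 8 gives A_8.

Type A8, Milnor number mu = 8.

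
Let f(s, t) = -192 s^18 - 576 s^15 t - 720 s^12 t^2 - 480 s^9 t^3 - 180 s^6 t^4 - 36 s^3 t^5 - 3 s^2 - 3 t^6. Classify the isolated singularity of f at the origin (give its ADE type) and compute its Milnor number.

The Hessian of f at 0 has rank 1. Corank 1: A-series; mu = 5 gives A_5.

Type A5, Milnor number mu = 5.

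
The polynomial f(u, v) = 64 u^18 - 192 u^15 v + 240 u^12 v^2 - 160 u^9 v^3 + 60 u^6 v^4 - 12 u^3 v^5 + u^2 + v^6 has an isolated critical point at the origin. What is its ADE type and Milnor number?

The Hessian of f at 0 has rank 1. Corank 1: A-series; mu = 5 gives A_5.

Type A_5, Milnor number mu = 5.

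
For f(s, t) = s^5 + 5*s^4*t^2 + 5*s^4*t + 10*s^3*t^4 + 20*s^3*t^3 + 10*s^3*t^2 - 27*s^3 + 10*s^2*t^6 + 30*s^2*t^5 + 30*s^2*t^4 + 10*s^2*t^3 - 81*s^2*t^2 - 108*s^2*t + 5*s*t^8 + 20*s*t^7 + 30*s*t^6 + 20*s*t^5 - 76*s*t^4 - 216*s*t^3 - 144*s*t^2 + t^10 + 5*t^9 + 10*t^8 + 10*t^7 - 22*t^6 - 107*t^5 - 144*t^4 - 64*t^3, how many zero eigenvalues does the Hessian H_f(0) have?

2

The Hessian at 0 is [[0, 0], [0, 0]] of rank 0; hence corank 2.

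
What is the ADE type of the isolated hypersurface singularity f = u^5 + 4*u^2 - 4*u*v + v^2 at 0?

The Hessian of f at 0 has rank 1. Corank 1: A-series; mu = 4 gives A_4.

A_4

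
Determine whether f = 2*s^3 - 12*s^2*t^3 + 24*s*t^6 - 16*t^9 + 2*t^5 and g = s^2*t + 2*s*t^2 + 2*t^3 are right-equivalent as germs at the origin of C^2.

The Hessian of f at 0 has rank 0. Corank 2; j^3 = 2*s^3 is a perfect cube, so E-series; the 5-jet and mu = 8 give E_8. The Hessian of g at 0 has rank 0. Corank 2; j^3 = t*(s^2 + 2*s*t + 2*t^2) splits into three distinct lines over C (the quadratic factor has nonzero discriminant), so D_4. f is E_8 but g is D_4, hence not right-equivalent.

No.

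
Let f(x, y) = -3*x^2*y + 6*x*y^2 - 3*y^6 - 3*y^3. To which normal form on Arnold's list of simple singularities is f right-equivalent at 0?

D7

The Hessian of f at 0 has rank 0. Corank 2; j^3 = -3*y*(x - y)^2 has shape L^2 M (L != M), so D-series; mu = 7 gives D_7.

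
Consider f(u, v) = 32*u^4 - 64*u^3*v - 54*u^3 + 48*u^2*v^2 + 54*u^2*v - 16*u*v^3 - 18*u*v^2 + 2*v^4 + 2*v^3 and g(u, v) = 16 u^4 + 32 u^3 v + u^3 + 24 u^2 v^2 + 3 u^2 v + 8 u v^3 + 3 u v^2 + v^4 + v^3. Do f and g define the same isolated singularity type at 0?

Yes.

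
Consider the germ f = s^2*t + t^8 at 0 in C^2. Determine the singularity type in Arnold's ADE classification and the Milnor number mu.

Type D9, Milnor number mu = 9.

The Hessian of f at 0 has rank 0. Corank 2; j^3 = s^2*t has shape L^2 M (L != M), so D-series; mu = 9 gives D_9.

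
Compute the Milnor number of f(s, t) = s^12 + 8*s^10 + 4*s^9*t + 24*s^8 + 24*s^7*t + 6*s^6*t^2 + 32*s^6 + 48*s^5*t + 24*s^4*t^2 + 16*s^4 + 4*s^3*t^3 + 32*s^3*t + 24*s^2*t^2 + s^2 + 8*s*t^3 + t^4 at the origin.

The Hessian of f at 0 has rank 1. Corank 1: A-series; mu = 3 gives A_3.

3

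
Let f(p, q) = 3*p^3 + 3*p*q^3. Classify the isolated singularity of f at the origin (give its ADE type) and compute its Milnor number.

Type E_{7}, Milnor number mu = 7.

The Hessian of f at 0 has rank 0. Corank 2; j^3 = 3*p^3 is a perfect cube, so E-series; the 4-jet and mu = 7 give E_7.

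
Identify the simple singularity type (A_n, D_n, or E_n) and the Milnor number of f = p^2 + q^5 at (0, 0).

Type A_4, Milnor number mu = 4.

The Hessian of f at 0 has rank 1. Corank 1: A-series; mu = 4 gives A_4.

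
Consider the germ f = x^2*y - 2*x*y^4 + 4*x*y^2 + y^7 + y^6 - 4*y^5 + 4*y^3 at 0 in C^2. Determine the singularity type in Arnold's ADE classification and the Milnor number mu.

Type D7, Milnor number mu = 7.

The Hessian of f at 0 has rank 0. Corank 2; j^3 = y*(x + 2*y)^2 has shape L^2 M (L != M), so D-series; mu = 7 gives D_7.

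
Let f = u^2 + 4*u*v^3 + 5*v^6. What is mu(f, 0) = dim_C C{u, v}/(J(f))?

5

The Hessian of f at 0 has rank 1. Corank 1: A-series; mu = 5 gives A_5.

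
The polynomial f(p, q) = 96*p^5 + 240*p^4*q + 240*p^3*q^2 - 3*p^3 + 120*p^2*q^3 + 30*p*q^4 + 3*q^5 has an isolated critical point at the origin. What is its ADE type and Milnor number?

Type E8, Milnor number mu = 8.

The Hessian of f at 0 is [[0, 0], [0, 0]] with rank 0, so corank 2. A Groebner basis of the Jacobian ideal J(f) in C{p,q} is {q^5, p*q^3 + q^4/8, p^2}; counting standard monomials gives mu = 8. Corank 2; j^3 = -3*p^3 is a perfect cube, so E-series; the 5-jet and mu = 8 give E_8.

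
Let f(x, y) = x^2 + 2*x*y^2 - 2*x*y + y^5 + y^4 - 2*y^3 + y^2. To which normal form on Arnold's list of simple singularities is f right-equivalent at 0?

The Hessian of f at 0 has rank 1. Corank 1: A-series; mu = 4 gives A_4.

A4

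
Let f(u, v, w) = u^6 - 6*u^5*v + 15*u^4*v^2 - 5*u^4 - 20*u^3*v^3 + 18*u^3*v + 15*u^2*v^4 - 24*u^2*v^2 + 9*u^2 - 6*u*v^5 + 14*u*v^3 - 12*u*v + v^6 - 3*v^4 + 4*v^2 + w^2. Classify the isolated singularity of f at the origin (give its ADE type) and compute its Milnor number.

Type A_{3}, Milnor number mu = 3.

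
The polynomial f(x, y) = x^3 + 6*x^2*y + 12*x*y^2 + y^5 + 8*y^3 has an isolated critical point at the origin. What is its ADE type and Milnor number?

Type E_{8}, Milnor number mu = 8.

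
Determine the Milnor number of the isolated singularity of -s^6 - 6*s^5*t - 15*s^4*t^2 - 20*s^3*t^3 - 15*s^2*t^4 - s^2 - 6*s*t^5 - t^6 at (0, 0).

5

The Hessian of f at 0 has rank 1. Corank 1: A-series; mu = 5 gives A_5.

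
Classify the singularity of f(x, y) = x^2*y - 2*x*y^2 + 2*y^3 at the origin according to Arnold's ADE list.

D_{4}

The Hessian of f at 0 is [[0, 0], [0, 0]] with rank 0, so corank 2. A Groebner basis of the Jacobian ideal J(f) in C{x,y} is {y^3, x^2 + 2*y^2, x*y - y^2}; counting standard monomials gives mu = 4. Corank 2; j^3 = y*(x^2 - 2*x*y + 2*y^2) splits into three distinct lines over C (the quadratic factor has nonzero discriminant), so D_4.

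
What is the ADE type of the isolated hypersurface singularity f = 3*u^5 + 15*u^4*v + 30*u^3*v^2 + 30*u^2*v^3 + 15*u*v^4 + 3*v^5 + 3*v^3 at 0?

E_{8}

The Hessian of f at 0 has rank 0. Corank 2; j^3 = 3*v^3 is a perfect cube, so E-series; the 5-jet and mu = 8 give E_8.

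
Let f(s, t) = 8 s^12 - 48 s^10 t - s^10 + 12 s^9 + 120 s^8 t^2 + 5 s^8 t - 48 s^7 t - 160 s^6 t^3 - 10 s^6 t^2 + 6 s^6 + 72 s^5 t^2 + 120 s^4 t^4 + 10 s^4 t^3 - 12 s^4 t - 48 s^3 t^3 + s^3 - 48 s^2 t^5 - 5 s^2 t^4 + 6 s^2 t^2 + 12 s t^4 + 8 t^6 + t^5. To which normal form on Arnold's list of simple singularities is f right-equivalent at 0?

The Hessian of f at 0 has rank 0. Corank 2; j^3 = s^3 is a perfect cube, so E-series; the 5-jet and mu = 8 give E_8.

E8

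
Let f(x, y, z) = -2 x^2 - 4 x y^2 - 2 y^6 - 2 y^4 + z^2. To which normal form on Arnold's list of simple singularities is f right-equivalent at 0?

The Hessian of f at 0 has rank 2. Corank 1: A-series; mu = 5 gives A_5.

A_5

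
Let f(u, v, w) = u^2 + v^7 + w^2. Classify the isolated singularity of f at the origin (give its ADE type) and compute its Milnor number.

Type A_6, Milnor number mu = 6.

The Hessian of f at 0 is [[2, 0, 0], [0, 0, 0], [0, 0, 2]] with rank 2, so corank 1. A Groebner basis of the Jacobian ideal J(f) in C{u,v,w} is {v^6, u, w}; counting standard monomials gives mu = 6. Corank 1: A-series; mu = 6 gives A_6.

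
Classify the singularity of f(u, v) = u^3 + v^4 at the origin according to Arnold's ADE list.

E_6

The Hessian of f at 0 has rank 0. Corank 2; j^3 = u^3 is a perfect cube, so E-series; the 4-jet and mu = 6 give E_6.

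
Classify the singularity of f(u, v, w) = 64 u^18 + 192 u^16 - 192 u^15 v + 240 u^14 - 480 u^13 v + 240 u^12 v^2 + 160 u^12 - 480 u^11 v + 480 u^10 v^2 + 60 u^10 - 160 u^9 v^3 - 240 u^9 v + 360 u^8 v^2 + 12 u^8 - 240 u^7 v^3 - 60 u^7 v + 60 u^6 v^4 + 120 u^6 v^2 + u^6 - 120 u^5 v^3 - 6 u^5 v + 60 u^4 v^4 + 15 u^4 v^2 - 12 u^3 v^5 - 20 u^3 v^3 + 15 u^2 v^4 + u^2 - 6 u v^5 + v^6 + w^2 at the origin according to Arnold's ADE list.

A_{5}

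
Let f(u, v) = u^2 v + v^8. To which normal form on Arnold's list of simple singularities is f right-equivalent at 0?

The Hessian of f at 0 has rank 0. Corank 2; j^3 = u^2*v has shape L^2 M (L != M), so D-series; mu = 9 gives D_9.

D9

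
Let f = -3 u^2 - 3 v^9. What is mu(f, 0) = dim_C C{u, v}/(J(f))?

The Hessian of f at 0 has rank 1. Corank 1: A-series; mu = 8 gives A_8.

8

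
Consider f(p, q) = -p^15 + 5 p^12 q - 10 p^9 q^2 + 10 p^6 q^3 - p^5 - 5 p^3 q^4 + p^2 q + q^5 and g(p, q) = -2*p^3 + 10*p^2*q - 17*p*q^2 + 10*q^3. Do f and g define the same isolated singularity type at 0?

No.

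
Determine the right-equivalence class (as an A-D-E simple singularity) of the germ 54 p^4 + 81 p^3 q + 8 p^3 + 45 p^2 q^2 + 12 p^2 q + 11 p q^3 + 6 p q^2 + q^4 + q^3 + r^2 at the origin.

E_{7}

The Hessian of f at 0 is [[0, 0, 0], [0, 0, 0], [0, 0, 2]] with rank 1, so corank 2. A Groebner basis of the Jacobian ideal J(f) in C{p,q,r} is {256*p^2/3 + 256*p*q/3 + q^4 - 8*q^3/9 + 64*q^2/3, p^3 + 20*p^2/3 + 20*p*q/3 + q^3/18 + 5*q^2/3, p^2*q - 88*p^2/9 - 88*p*q/9 - 4*q^3/27 - 22*q^2/9, 32*p^2/3 + p*q^2 + 32*p*q/3 + 7*q^3/18 + 8*q^2/3, r}; counting standard monomials gives mu = 7. Corank 2; j^3 = (2*p + q)^3 is a perfect cube, so E-series; the 4-jet and mu = 7 give E_7.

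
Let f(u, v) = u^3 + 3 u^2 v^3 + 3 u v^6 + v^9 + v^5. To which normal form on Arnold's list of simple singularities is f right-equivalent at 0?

E8

The Hessian of f at 0 is [[0, 0], [0, 0]] with rank 0, so corank 2. A Groebner basis of the Jacobian ideal J(f) in C{u,v} is {u^2/2 + u*v^3, v^4, u^3, u^2*v}; counting standard monomials gives mu = 8. Corank 2; j^3 = u^3 is a perfect cube, so E-series; the 5-jet and mu = 8 give E_8.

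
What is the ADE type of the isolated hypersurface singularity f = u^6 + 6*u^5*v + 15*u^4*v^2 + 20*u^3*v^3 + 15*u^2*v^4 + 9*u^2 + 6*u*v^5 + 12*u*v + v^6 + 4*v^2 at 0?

A_{5}

The Hessian of f at 0 has rank 1. Corank 1: A-series; mu = 5 gives A_5.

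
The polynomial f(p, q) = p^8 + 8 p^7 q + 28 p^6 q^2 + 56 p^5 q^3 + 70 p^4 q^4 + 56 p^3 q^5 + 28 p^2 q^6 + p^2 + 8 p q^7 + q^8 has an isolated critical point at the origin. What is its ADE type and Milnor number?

Type A_7, Milnor number mu = 7.

The Hessian of f at 0 is [[2, 0], [0, 0]] with rank 1, so corank 1. A Groebner basis of the Jacobian ideal J(f) in C{p,q} is {q^7, p}; counting standard monomials gives mu = 7. Corank 1: A-series; mu = 7 gives A_7.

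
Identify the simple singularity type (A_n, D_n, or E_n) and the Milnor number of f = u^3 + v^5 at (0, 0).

Type E_8, Milnor number mu = 8.

The Hessian of f at 0 has rank 0. Corank 2; j^3 = u^3 is a perfect cube, so E-series; the 5-jet and mu = 8 give E_8.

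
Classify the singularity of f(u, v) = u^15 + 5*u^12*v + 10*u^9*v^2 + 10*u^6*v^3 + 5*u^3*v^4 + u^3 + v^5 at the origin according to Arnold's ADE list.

The Hessian of f at 0 is [[0, 0], [0, 0]] with rank 0, so corank 2. A Groebner basis of the Jacobian ideal J(f) in C{u,v} is {v^4, u^2}; counting standard monomials gives mu = 8. Corank 2; j^3 = u^3 is a perfect cube, so E-series; the 5-jet and mu = 8 give E_8.

E_{8}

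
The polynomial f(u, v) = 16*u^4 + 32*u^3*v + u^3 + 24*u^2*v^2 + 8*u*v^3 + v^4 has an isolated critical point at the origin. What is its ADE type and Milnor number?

The Hessian of f at 0 is [[0, 0], [0, 0]] with rank 0, so corank 2. A Groebner basis of the Jacobian ideal J(f) in C{u,v} is {v^4, u*v^2 + v^3/6, u^2}; counting standard monomials gives mu = 6. Corank 2; j^3 = u^3 is a perfect cube, so E-series; the 4-jet and mu = 6 give E_6.

Type E6, Milnor number mu = 6.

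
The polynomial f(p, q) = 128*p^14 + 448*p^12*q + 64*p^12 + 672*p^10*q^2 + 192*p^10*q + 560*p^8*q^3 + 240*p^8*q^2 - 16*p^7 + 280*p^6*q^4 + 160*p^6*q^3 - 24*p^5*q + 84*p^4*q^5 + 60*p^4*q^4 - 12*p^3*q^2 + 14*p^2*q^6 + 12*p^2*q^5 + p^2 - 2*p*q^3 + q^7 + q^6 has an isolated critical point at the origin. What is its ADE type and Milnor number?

Type A_6, Milnor number mu = 6.

The Hessian of f at 0 is [[2, 0], [0, 0]] with rank 1, so corank 1. A Groebner basis of the Jacobian ideal J(f) in C{p,q} is {-p + q^3, p^2}; counting standard monomials gives mu = 6. Corank 1: A-series; mu = 6 gives A_6.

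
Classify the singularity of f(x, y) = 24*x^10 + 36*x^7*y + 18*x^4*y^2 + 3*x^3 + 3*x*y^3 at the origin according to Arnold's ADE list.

E7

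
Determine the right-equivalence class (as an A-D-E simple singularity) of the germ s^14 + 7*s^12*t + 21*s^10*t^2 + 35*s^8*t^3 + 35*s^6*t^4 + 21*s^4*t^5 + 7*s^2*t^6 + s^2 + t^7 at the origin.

A_6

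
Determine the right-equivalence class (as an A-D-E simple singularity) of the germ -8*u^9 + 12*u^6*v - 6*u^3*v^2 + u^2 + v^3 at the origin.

The Hessian of f at 0 has rank 1. Corank 1: A-series; mu = 2 gives A_2.

A_{2}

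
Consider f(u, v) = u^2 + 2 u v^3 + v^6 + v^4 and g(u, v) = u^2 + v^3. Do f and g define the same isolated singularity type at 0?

The Hessian of f at 0 is [[2, 0], [0, 0]] with rank 1, so corank 1. A Groebner basis of the Jacobian ideal J(f) in C{u,v} is {v^3, u}; counting standard monomials gives mu = 3. Corank 1: A-series; mu = 3 gives A_3. The Hessian of g at 0 is [[2, 0], [0, 0]] with rank 1, so corank 1. A Groebner basis of the Jacobian ideal J(g) in C{u,v} is {v^2, u}; counting standard monomials gives mu = 2. Corank 1: A-series; mu = 2 gives A_2. f is A_3 but g is A_2, hence not right-equivalent.

No.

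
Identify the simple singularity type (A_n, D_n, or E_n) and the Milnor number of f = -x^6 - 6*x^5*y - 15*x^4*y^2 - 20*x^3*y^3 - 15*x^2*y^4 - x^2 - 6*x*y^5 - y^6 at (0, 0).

The Hessian of f at 0 has rank 1. Corank 1: A-series; mu = 5 gives A_5.

Type A5, Milnor number mu = 5.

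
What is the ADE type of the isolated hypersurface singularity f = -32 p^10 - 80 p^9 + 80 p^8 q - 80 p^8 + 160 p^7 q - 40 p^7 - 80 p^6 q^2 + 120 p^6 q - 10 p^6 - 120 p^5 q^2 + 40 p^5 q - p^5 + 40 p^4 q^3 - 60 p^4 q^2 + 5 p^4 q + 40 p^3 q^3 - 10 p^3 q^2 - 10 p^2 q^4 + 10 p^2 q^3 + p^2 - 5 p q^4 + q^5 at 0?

A_4

The Hessian of f at 0 is [[2, 0], [0, 0]] with rank 1, so corank 1. A Groebner basis of the Jacobian ideal J(f) in C{p,q} is {q^4, p}; counting standard monomials gives mu = 4. Corank 1: A-series; mu = 4 gives A_4.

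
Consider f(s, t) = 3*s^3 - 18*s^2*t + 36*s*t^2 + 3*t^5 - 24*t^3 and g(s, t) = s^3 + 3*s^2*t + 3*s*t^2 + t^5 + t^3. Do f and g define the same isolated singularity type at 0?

The Hessian of f at 0 has rank 0. Corank 2; j^3 = 3*(s - 2*t)^3 is a perfect cube, so E-series; the 5-jet and mu = 8 give E_8. The Hessian of g at 0 has rank 0. Corank 2; j^3 = (s + t)^3 is a perfect cube, so E-series; the 5-jet and mu = 8 give E_8. Both have type E_8, hence right-equivalent.

Yes.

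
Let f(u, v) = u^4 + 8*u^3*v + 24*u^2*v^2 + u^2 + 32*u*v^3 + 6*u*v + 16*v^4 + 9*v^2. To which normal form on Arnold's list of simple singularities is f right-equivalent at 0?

The Hessian of f at 0 has rank 1. Corank 1: A-series; mu = 3 gives A_3.

A3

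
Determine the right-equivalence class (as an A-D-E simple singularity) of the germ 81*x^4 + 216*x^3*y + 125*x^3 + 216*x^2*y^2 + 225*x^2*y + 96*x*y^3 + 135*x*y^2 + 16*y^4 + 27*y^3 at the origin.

The Hessian of f at 0 has rank 0. Corank 2; j^3 = (5*x + 3*y)^3 is a perfect cube, so E-series; the 4-jet and mu = 6 give E_6.

E_{6}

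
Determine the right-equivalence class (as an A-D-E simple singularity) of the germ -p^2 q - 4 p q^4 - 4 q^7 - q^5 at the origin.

D_{6}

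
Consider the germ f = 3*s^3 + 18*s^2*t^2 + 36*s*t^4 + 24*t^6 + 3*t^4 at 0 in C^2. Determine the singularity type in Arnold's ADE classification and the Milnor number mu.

Type E_{6}, Milnor number mu = 6.

The Hessian of f at 0 is [[0, 0], [0, 0]] with rank 0, so corank 2. A Groebner basis of the Jacobian ideal J(f) in C{s,t} is {s^3, s^2*t, s^2/4 + s*t^2, t^3}; counting standard monomials gives mu = 6. Corank 2; j^3 = 3*s^3 is a perfect cube, so E-series; the 4-jet and mu = 6 give E_6.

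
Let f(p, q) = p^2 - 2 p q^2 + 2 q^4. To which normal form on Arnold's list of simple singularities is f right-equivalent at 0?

A3

The Hessian of f at 0 has rank 1. Corank 1: A-series; mu = 3 gives A_3.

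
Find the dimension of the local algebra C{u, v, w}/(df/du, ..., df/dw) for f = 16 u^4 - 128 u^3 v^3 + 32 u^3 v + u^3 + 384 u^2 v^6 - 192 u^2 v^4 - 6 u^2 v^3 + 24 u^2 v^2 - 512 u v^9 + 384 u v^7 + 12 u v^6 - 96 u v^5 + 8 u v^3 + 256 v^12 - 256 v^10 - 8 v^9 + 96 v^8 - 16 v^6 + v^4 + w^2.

The Hessian of f at 0 is [[0, 0, 0], [0, 0, 0], [0, 0, 2]] with rank 1, so corank 2. A Groebner basis of the Jacobian ideal J(f) in C{u,v,w} is {v^4, u*v^2 + v^3/6, u^2, w}; counting standard monomials gives mu = 6. Corank 2; j^3 = u^3 is a perfect cube, so E-series; the 4-jet and mu = 6 give E_6.

6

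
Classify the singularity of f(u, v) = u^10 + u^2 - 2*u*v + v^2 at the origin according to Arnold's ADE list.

The Hessian of f at 0 has rank 1. Corank 1: A-series; mu = 9 gives A_9.

A_{9}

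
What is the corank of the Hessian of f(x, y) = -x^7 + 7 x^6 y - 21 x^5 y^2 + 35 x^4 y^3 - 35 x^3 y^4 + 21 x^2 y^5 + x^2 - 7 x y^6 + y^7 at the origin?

1

The Hessian at 0 is [[2, 0], [0, 0]] of rank 1; hence corank 1.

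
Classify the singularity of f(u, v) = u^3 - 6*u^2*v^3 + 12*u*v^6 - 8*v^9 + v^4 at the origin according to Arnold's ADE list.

E_{6}

The Hessian of f at 0 has rank 0. Corank 2; j^3 = u^3 is a perfect cube, so E-series; the 4-jet and mu = 6 give E_6.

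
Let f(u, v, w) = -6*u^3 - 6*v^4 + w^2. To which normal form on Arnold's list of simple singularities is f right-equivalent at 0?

The Hessian of f at 0 has rank 1. Corank 2; j^3 = -6*u^3 is a perfect cube, so E-series; the 4-jet and mu = 6 give E_6.

E_{6}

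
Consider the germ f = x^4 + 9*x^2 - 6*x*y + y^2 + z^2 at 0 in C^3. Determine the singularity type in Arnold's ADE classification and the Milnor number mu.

The Hessian of f at 0 has rank 2. Corank 1: A-series; mu = 3 gives A_3.

Type A_3, Milnor number mu = 3.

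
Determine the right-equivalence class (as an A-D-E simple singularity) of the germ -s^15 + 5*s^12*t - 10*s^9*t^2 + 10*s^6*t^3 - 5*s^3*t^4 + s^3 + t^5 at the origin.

E_8

The Hessian of f at 0 has rank 0. Corank 2; j^3 = s^3 is a perfect cube, so E-series; the 5-jet and mu = 8 give E_8.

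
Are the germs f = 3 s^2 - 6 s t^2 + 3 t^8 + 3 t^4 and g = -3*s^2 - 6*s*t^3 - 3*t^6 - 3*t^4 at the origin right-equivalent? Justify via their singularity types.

No.

The Hessian of f at 0 is [[6, 0], [0, 0]] with rank 1, so corank 1. A Groebner basis of the Jacobian ideal J(f) in C{s,t} is {s^4, s^3*t, -s + t^2}; counting standard monomials gives mu = 7. Corank 1: A-series; mu = 7 gives A_7. The Hessian of g at 0 is [[-6, 0], [0, 0]] with rank 1, so corank 1. A Groebner basis of the Jacobian ideal J(g) in C{s,t} is {t^3, s}; counting standard monomials gives mu = 3. Corank 1: A-series; mu = 3 gives A_3. f is A_7 but g is A_3, hence not right-equivalent.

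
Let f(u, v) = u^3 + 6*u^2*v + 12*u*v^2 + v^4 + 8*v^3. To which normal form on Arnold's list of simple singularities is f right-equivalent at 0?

E_{6}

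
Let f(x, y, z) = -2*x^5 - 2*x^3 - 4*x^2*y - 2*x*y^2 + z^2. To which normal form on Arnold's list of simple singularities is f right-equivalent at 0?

The Hessian of f at 0 has rank 1. Corank 2; j^3 = -2*x*(x + y)^2 has shape L^2 M (L != M), so D-series; mu = 6 gives D_6.

D_6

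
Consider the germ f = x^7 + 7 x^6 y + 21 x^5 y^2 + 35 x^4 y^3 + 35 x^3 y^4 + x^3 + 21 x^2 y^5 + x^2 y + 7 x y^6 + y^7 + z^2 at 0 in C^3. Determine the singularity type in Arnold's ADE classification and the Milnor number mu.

The Hessian of f at 0 has rank 1. Corank 2; j^3 = x^2*(x + y) has shape L^2 M (L != M), so D-series; mu = 8 gives D_8.

Type D8, Milnor number mu = 8.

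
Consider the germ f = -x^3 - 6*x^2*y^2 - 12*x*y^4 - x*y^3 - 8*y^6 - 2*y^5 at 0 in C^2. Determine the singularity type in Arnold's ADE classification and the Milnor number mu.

Type E_{7}, Milnor number mu = 7.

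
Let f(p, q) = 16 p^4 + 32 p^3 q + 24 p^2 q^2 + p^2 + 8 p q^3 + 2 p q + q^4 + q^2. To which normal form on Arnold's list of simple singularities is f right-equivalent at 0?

A_{3}

The Hessian of f at 0 has rank 1. Corank 1: A-series; mu = 3 gives A_3.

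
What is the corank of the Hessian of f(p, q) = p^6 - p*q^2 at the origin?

Hessian at 0 has rank 0.

2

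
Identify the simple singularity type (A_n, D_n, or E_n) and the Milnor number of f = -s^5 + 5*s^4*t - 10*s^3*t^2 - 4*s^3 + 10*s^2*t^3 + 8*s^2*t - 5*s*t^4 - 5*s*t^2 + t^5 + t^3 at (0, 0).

Type D_6, Milnor number mu = 6.

The Hessian of f at 0 is [[0, 0], [0, 0]] with rank 0, so corank 2. A Groebner basis of the Jacobian ideal J(f) in C{s,t} is {32*s*t/5 + t^4 - 16*t^2/5, s*t^2 - t^3/2, s^2 - 3*s*t/2 + t^2/2}; counting standard monomials gives mu = 6. Corank 2; j^3 = -(s - t)*(2*s - t)^2 has shape L^2 M (L != M), so D-series; mu = 6 gives D_6.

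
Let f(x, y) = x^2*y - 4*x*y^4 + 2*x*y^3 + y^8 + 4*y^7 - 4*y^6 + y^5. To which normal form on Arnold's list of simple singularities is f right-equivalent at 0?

The Hessian of f at 0 has rank 0. Corank 2; j^3 = x^2*y has shape L^2 M (L != M), so D-series; mu = 9 gives D_9.

D_9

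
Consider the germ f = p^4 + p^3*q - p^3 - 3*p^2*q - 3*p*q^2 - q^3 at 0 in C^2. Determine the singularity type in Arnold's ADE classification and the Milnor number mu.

Type E7, Milnor number mu = 7.

The Hessian of f at 0 has rank 0. Corank 2; j^3 = -(p + q)^3 is a perfect cube, so E-series; the 4-jet and mu = 7 give E_7.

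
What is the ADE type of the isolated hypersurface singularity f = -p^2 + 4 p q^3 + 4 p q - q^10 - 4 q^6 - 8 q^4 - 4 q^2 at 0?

A9

The Hessian of f at 0 has rank 1. Corank 1: A-series; mu = 9 gives A_9.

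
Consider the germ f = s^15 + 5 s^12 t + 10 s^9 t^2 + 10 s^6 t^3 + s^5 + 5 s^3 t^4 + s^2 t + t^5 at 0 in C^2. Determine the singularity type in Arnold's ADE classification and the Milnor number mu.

Type D_6, Milnor number mu = 6.

The Hessian of f at 0 is [[0, 0], [0, 0]] with rank 0, so corank 2. A Groebner basis of the Jacobian ideal J(f) in C{s,t} is {s^2/5 + t^4, s^3, s*t}; counting standard monomials gives mu = 6. Corank 2; j^3 = s^2*t has shape L^2 M (L != M), so D-series; mu = 6 gives D_6.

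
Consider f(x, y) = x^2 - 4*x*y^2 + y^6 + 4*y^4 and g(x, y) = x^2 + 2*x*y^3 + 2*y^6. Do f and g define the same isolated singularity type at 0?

Yes.

The Hessian of f at 0 has rank 1. Corank 1: A-series; mu = 5 gives A_5. The Hessian of g at 0 has rank 1. Corank 1: A-series; mu = 5 gives A_5. Both have type A_5, hence right-equivalent.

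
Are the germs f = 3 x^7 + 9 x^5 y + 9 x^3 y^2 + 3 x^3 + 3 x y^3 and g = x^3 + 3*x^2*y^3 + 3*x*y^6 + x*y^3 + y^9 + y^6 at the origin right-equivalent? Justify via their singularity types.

The Hessian of f at 0 has rank 0. Corank 2; j^3 = 3*x^3 is a perfect cube, so E-series; the 4-jet and mu = 7 give E_7. The Hessian of g at 0 has rank 0. Corank 2; j^3 = x^3 is a perfect cube, so E-series; the 4-jet and mu = 7 give E_7. Both have type E_7, hence right-equivalent.

Yes.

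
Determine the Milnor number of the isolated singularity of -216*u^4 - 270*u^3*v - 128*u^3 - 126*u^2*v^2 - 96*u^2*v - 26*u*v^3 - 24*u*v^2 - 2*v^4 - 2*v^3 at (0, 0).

7

The Hessian of f at 0 has rank 0. Corank 2; j^3 = -2*(4*u + v)^3 is a perfect cube, so E-series; the 4-jet and mu = 7 give E_7.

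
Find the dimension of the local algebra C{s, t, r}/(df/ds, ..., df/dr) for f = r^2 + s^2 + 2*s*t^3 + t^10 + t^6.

The Hessian of f at 0 has rank 2. Corank 1: A-series; mu = 9 gives A_9.

9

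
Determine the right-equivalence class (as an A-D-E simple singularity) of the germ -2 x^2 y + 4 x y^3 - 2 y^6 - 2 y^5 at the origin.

D7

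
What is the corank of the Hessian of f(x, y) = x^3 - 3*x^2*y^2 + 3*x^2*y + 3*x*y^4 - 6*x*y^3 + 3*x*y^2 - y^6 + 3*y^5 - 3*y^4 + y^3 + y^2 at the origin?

1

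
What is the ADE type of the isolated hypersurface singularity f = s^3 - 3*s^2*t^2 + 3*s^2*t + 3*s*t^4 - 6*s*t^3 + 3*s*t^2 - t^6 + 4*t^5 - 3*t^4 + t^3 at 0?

E_8

The Hessian of f at 0 has rank 0. Corank 2; j^3 = (s + t)^3 is a perfect cube, so E-series; the 5-jet and mu = 8 give E_8.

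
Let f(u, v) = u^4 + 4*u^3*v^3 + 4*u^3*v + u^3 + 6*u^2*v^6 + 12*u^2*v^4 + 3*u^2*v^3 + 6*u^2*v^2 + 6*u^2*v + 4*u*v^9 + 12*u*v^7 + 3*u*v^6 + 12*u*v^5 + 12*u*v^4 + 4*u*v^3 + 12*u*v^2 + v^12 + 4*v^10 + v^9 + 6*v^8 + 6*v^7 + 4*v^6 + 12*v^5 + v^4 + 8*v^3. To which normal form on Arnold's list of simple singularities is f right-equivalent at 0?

The Hessian of f at 0 has rank 0. Corank 2; j^3 = (u + 2*v)^3 is a perfect cube, so E-series; the 4-jet and mu = 6 give E_6.

E6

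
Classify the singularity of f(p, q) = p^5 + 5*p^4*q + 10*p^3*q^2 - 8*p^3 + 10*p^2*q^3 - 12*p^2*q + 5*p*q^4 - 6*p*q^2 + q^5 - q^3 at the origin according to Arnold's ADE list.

E8

The Hessian of f at 0 has rank 0. Corank 2; j^3 = -(2*p + q)^3 is a perfect cube, so E-series; the 5-jet and mu = 8 give E_8.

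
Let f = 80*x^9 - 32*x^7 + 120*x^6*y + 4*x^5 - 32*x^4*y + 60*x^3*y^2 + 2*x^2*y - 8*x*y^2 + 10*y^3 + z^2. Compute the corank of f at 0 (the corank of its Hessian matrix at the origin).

2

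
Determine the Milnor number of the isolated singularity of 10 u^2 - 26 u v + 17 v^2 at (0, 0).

The Hessian of f at 0 has rank 2. Corank 0: nondegenerate Morse point, so A_1.

1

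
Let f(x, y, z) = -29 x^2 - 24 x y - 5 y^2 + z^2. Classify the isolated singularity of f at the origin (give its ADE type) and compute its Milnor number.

Type A1, Milnor number mu = 1.

The Hessian of f at 0 has rank 3. Corank 0: nondegenerate Morse point, so A_1.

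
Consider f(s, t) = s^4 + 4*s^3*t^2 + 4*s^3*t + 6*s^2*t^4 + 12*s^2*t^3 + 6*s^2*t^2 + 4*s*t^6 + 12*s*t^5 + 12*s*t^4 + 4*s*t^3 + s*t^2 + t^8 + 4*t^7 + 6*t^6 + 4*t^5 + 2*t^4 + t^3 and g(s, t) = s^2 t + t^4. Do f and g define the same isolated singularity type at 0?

Yes.

The Hessian of f at 0 has rank 0. Corank 2; j^3 = t^2*(s + t) has shape L^2 M (L != M), so D-series; mu = 5 gives D_5. The Hessian of g at 0 has rank 0. Corank 2; j^3 = s^2*t has shape L^2 M (L != M), so D-series; mu = 5 gives D_5. Both have type D_5, hence right-equivalent.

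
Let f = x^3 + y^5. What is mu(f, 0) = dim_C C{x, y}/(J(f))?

The Hessian of f at 0 is [[0, 0], [0, 0]] with rank 0, so corank 2. A Groebner basis of the Jacobian ideal J(f) in C{x,y} is {y^4, x^2}; counting standard monomials gives mu = 8. Corank 2; j^3 = x^3 is a perfect cube, so E-series; the 5-jet and mu = 8 give E_8.

8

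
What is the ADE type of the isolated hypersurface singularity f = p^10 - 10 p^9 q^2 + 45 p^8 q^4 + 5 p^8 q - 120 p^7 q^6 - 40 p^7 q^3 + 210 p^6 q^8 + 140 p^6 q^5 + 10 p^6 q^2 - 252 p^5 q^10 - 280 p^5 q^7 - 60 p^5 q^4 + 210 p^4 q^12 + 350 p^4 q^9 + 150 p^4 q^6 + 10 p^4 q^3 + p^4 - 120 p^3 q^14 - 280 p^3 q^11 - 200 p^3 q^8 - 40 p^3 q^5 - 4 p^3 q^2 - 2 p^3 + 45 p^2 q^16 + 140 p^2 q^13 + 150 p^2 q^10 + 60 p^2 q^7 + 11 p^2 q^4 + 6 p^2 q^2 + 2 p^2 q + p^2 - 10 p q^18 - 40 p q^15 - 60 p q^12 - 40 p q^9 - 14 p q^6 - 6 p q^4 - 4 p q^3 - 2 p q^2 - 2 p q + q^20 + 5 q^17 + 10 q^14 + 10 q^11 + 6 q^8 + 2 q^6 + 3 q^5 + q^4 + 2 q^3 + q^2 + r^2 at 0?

A_{4}

The Hessian of f at 0 has rank 2. Corank 1: A-series; mu = 4 gives A_4.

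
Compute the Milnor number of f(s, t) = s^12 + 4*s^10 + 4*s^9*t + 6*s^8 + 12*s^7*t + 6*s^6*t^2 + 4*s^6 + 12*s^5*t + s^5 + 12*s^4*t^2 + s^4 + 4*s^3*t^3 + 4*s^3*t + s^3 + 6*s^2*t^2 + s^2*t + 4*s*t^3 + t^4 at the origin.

The Hessian of f at 0 is [[0, 0], [0, 0]] with rank 0, so corank 2. A Groebner basis of the Jacobian ideal J(f) in C{s,t} is {s*t^2, -s*t/4 + t^3, s^2 + s*t}; counting standard monomials gives mu = 5. Corank 2; j^3 = s^2*(s + t) has shape L^2 M (L != M), so D-series; mu = 5 gives D_5.

5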